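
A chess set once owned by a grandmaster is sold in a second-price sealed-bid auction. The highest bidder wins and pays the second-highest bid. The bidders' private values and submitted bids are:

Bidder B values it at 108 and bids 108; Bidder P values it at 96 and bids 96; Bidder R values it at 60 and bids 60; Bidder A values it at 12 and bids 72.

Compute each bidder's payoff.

Ordered from highest: Bidder B 108 > Bidder P 96 > Bidder A 72 > Bidder R 60.
Bidder B has the top bid and wins; the price is the second-highest bid, 96.
Bidder B's payoff = 108 − 96 = 12. All other bidders lose, so their payoff is 0.

Bidder B 12, Bidder P 0, Bidder R 0, Bidder A 0.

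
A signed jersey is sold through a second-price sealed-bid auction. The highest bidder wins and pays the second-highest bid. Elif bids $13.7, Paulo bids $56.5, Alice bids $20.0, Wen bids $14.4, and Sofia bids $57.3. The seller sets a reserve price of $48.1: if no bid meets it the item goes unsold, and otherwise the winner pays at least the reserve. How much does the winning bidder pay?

Ordered from highest: Sofia $57.3 > Paulo $56.5 > Alice $20.0 > Wen $14.4 > Elif $13.7.
Sofia has the highest bid, so Sofia wins.
The second-highest bid is $56.5, which exceeds the reserve, so that sets the price.

$56.5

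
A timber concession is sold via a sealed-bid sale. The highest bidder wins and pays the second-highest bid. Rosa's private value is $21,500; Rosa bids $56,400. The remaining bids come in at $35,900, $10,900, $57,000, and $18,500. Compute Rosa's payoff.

Highest competing bid: $57,000.
Rosa's bid $56,400 is not the highest, so Rosa loses, pays nothing, and earns zero payoff.

Rosa's payoff: $0.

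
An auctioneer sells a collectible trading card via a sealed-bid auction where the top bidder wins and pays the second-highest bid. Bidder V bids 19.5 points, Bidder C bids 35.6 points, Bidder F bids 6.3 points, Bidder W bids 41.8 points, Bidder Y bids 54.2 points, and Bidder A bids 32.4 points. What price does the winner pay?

Bids in descending order: Bidder Y 54.2 points, then Bidder W 41.8 points, then Bidder C 35.6 points, then Bidder A 32.4 points, then Bidder V 19.5 points, then Bidder F 6.3 points.
Bidder Y is the highest bidder, so Bidder Y wins.
Under the second-price rule, the price is the second-highest bid: 41.8 points.

Price paid: 41.8 points.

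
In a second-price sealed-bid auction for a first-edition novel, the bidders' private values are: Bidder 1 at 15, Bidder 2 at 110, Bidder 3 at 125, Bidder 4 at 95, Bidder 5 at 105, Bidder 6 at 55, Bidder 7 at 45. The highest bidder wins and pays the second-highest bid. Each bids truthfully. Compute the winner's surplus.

Winner's surplus: 15.

Bids in descending order: Bidder 3 125, then Bidder 2 110, then Bidder 5 105, then Bidder 4 95, then Bidder 6 55, then Bidder 7 45, then Bidder 1 15.
Bidder 3 wins with the top bid and pays the second-highest, 110.
Surplus = 125 − 110 = 15.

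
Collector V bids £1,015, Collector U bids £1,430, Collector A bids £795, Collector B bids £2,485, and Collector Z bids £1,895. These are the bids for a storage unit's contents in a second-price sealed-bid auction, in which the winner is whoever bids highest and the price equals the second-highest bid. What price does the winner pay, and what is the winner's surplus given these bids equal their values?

The winner pays £1,895 for a surplus of £590.

Sorted high to low: Collector B £2,485, then Collector Z £1,895, then Collector U £1,430, then Collector V £1,015, then Collector A £795.
Collector B is the highest bidder, so Collector B wins.
Under the second-price rule, the price is the second-highest bid: £1,895.
Surplus = £2,485 − £1,895 = £590.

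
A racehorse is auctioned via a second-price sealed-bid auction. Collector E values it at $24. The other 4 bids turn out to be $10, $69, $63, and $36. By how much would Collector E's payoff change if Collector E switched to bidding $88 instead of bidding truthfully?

Payoff change: -$45.

The highest competing bid is $69.
Bidding truthfully at $24: the top bid is $69 (a rival), so Collector E loses. Payoff = $0.
Bidding $88: Collector E has the top bid, wins, and pays the second-highest bid $69. Payoff = $24 − $69 = -$45.
Change = -$45 − $0 = -$45.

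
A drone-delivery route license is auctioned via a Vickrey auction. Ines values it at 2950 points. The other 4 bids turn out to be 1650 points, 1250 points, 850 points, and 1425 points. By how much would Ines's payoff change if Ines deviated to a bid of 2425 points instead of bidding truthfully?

The highest competing bid is 1650 points.
Bidding truthfully at 2950 points: Ines has the top bid, wins, and pays the second-highest bid 1650 points. Payoff = 2950 points − 1650 points = 1300 points.
Bidding 2425 points: Ines has the top bid, wins, and pays the second-highest bid 1650 points. Payoff = 2950 points − 1650 points = 1300 points.
Change = 1300 points − 1300 points = 0 points.

Payoff change: 0 points.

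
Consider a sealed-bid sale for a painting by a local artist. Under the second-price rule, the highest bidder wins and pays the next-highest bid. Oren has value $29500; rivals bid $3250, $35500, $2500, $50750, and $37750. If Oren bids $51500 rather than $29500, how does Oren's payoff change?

The highest competing bid is $50750.
Bidding truthfully at $29500: the top bid is $50750 (a rival), so Oren loses. Payoff = $0.
Bidding $51500: Oren has the top bid, wins, and pays the second-highest bid $50750. Payoff = $29500 − $50750 = -$21250.
Change = -$21250 − $0 = -$21250.

Change in payoff: -$21250.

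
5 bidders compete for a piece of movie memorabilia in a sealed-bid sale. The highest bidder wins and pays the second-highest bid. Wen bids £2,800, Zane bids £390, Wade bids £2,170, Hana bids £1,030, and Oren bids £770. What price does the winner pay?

The winner pays £2,170.

Ordered from highest: Wen £2,800, then Wade £2,170, then Hana £1,030, then Oren £770, then Zane £390.
Wen has the highest bid, so Wen wins.
The second-highest bid is £2,170, so that is what Wen pays.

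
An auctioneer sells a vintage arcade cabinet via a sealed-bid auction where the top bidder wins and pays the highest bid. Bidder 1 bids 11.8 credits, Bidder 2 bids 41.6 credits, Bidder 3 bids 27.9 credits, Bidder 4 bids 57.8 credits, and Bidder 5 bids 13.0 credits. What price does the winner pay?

Sorted high to low: Bidder 4 57.8 credits > Bidder 2 41.6 credits > Bidder 3 27.9 credits > Bidder 5 13.0 credits > Bidder 1 11.8 credits.
Bidder 4 is the highest bidder, so Bidder 4 wins.
Under the first-price rule, the price is the highest bid: 57.8 credits.

57.8 credits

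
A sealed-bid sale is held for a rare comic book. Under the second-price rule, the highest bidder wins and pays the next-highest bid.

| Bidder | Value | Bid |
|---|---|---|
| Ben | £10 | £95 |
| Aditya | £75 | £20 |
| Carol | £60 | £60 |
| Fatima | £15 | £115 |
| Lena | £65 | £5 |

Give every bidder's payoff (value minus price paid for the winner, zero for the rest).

Bids in descending order: Fatima £115 > Ben £95 > Carol £60 > Aditya £20 > Lena £5.
Fatima has the top bid and wins; the price is the second-highest bid, £95.
Fatima's payoff = £15 − £95 = -£80. All other bidders lose, so their payoff is 0.

Payoffs: Ben £0, Aditya £0, Carol £0, Fatima -£80, Lena £0.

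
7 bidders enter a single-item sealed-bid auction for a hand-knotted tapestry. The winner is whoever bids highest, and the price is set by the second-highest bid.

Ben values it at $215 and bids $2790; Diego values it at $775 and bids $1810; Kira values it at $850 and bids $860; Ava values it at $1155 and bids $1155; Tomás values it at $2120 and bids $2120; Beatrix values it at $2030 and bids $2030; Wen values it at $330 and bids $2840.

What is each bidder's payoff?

Ordered from highest: Wen $2840, then Ben $2790, then Tomás $2120, then Beatrix $2030, then Diego $1810, then Ava $1155, then Kira $860.
Wen has the top bid and wins; the price is the second-highest bid, $2790.
Wen's payoff = $330 − $2790 = -$2460. All other bidders lose, so their payoff is 0.

Payoffs: Ben $0, Diego $0, Kira $0, Ava $0, Tomás $0, Beatrix $0, Wen -$2460.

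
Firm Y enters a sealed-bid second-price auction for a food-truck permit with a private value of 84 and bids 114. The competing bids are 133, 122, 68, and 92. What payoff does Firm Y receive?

Highest competing bid: 133.
Firm Y's bid 114 is not the highest, so Firm Y loses, pays nothing, and earns zero payoff.

0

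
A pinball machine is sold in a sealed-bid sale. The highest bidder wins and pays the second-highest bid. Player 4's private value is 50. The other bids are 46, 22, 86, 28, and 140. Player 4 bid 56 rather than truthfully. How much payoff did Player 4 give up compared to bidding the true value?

The highest competing bid is 140.
Bidding truthfully at 50: the top bid is 140 (a rival), so Player 4 loses. Payoff = 0.
Bidding 56: the top bid is 140 (a rival), so Player 4 loses. Payoff = 0.
Regret = truthful payoff − actual payoff = 0 − 0 = 0.
The bid only affects whether you win, not the price — here both bids land on the same side of the top rival bid, so the deviation is payoff-neutral.

Payoff forgone: 0.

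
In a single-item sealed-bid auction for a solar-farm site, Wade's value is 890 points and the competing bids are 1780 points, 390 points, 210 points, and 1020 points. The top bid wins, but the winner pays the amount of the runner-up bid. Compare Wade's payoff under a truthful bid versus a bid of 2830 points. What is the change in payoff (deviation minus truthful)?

Change in payoff: -890 points.

The highest competing bid is 1780 points.
Bidding truthfully at 890 points: the top bid is 1780 points (a rival), so Wade loses. Payoff = 0 points.
Bidding 2830 points: Wade has the top bid, wins, and pays the second-highest bid 1780 points. Payoff = 890 points − 1780 points = -890 points.
Change = -890 points − 0 points = -890 points.
Deviating from a truthful bid can only lose payoff in a second-price auction — never gain.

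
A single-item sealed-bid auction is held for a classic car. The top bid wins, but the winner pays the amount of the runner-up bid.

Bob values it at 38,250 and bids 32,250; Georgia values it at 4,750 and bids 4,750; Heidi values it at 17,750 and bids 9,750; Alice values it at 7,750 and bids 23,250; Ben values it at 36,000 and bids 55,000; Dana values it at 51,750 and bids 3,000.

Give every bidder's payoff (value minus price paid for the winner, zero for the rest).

Payoffs: Bob 0, Georgia 0, Heidi 0, Alice 0, Ben 3,750, Dana 0.

Ranking the bids: Ben 55,000, then Bob 32,250, then Alice 23,250, then Heidi 9,750, then Georgia 4,750, then Dana 3,000.
Ben has the top bid and wins; the price is the second-highest bid, 32,250.
Ben's payoff = 36,000 − 32,250 = 3,750. All other bidders lose, so their payoff is 0.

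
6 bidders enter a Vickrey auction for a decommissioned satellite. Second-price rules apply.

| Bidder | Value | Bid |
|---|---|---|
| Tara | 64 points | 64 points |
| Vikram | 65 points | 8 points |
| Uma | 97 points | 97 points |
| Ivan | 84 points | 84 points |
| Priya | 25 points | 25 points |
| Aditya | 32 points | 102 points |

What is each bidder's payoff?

Tara 0 points, Vikram 0 points, Uma 0 points, Ivan 0 points, Priya 0 points, Aditya -65 points.

Sorted high to low: Aditya 102 points > Uma 97 points > Ivan 84 points > Tara 64 points > Priya 25 points > Vikram 8 points.
Aditya has the top bid and wins; the price is the second-highest bid, 97 points.
Aditya's payoff = 32 points − 97 points = -65 points. All other bidders lose, so their payoff is 0.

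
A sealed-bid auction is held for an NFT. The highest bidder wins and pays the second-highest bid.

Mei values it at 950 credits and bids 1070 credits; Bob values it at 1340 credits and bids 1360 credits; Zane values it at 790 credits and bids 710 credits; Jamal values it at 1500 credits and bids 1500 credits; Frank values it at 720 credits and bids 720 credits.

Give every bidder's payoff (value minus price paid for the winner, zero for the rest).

Sorted high to low: Jamal 1500 credits, then Bob 1360 credits, then Mei 1070 credits, then Frank 720 credits, then Zane 710 credits.
Jamal has the top bid and wins; the price is the second-highest bid, 1360 credits.
Jamal's payoff = 1500 credits − 1360 credits = 140 credits. All other bidders lose, so their payoff is 0.

Mei 0 credits, Bob 0 credits, Zane 0 credits, Jamal 140 credits, Frank 0 credits.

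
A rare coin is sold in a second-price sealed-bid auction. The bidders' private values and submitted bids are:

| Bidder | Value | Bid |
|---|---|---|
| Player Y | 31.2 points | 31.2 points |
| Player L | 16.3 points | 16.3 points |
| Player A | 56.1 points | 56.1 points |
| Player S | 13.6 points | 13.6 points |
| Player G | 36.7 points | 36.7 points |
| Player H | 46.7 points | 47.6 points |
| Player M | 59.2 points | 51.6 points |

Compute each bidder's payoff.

Sorted high to low: Player A 56.1 points, then Player M 51.6 points, then Player H 47.6 points, then Player G 36.7 points, then Player Y 31.2 points, then Player L 16.3 points, then Player S 13.6 points.
Player A has the top bid and wins; the price is the second-highest bid, 51.6 points.
Player A's payoff = 56.1 points − 51.6 points = 4.5 points. All other bidders lose, so their payoff is 0.

Player Y 0.0 points, Player L 0.0 points, Player A 4.5 points, Player S 0.0 points, Player G 0.0 points, Player H 0.0 points, Player M 0.0 points.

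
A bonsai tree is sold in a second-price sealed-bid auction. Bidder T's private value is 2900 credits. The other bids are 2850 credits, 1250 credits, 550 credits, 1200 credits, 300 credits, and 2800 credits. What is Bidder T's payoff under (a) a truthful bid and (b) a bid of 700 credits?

The highest competing bid is 2850 credits.
Bidding truthfully at 2900 credits: Bidder T has the top bid, wins, and pays the second-highest bid 2850 credits. Payoff = 2900 credits − 2850 credits = 50 credits.
Bidding 700 credits: the top bid is 2850 credits (a rival), so Bidder T loses. Payoff = 0 credits.
Deviating from a truthful bid can only lose payoff in a second-price auction — never gain.

Truthful: 50 credits; alternative: 0 credits.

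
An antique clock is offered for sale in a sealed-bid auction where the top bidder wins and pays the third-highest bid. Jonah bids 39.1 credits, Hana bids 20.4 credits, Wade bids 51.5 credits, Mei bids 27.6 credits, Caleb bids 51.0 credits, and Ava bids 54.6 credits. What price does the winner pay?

Sorted high to low: Ava 54.6 credits > Wade 51.5 credits > Caleb 51.0 credits > Jonah 39.1 credits > Mei 27.6 credits > Hana 20.4 credits.
Ava is the highest bidder, so Ava wins.
Under the third-price rule, the price is the third-highest bid: 51.0 credits.

Price paid: 51.0 credits.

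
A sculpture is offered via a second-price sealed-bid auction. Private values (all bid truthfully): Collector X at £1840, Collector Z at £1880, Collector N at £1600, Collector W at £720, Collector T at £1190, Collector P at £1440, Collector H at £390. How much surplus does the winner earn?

Ranking the bids: Collector Z £1880; Collector X £1840; Collector N £1600; Collector P £1440; Collector T £1190; Collector W £720; Collector H £390.
Collector Z wins with the top bid and pays the second-highest, £1840.
Surplus = £1880 − £1840 = £40.

Surplus = £40.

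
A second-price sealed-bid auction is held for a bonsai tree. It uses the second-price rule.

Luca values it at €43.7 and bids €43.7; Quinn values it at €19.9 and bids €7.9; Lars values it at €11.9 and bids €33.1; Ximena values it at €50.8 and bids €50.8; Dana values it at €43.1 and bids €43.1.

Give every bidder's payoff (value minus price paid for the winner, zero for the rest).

Payoffs: Luca €0.0, Quinn €0.0, Lars €0.0, Ximena €7.1, Dana €0.0.

Ordered from highest: Ximena €50.8; Luca €43.7; Dana €43.1; Lars €33.1; Quinn €7.9.
Ximena has the top bid and wins; the price is the second-highest bid, €43.7.
Ximena's payoff = €50.8 − €43.7 = €7.1. All other bidders lose, so their payoff is 0.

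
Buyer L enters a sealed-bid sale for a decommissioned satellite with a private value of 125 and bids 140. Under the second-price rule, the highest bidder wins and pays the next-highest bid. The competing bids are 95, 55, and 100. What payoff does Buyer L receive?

Buyer L's payoff: 25.

Highest competing bid: 100.
Buyer L's bid 140 is the highest overall, so Buyer L wins and pays the second-highest bid, 100.
Payoff = value − price = 125 − 100 = 25.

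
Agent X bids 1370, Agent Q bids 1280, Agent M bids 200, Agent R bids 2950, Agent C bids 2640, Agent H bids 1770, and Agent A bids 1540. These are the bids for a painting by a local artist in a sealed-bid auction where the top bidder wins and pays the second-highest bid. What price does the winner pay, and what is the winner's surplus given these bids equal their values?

Price 2640; surplus 310.

Ordered from highest: Agent R 2950 > Agent C 2640 > Agent H 1770 > Agent A 1540 > Agent X 1370 > Agent Q 1280 > Agent M 200.
Agent R is the highest bidder, so Agent R wins.
Under the second-price rule, the price is the second-highest bid: 2640.
Surplus = 2950 − 2640 = 310.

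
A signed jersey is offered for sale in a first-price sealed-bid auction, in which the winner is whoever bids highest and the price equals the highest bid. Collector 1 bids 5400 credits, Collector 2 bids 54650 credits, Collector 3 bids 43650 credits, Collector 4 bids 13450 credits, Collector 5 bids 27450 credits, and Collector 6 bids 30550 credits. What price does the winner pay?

Price paid: 54650 credits.

Sorted high to low: Collector 2 54650 credits; Collector 3 43650 credits; Collector 6 30550 credits; Collector 5 27450 credits; Collector 4 13450 credits; Collector 1 5400 credits.
Collector 2 is the highest bidder, so Collector 2 wins.
Under the first-price rule, the price is the highest bid: 54650 credits.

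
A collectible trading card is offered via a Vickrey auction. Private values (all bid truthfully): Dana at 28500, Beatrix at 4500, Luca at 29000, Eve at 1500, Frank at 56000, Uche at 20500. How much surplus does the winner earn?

Surplus = 27000.

Ordered from highest: Frank 56000; Luca 29000; Dana 28500; Uche 20500; Beatrix 4500; Eve 1500.
Frank wins with the top bid and pays the second-highest, 29000.
Surplus = 56000 − 29000 = 27000.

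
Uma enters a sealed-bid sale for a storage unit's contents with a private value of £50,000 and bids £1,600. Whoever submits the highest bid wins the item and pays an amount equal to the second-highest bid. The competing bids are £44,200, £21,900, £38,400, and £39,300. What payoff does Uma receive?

Uma's payoff: £0.

Highest competing bid: £44,200.
Uma's bid £1,600 is not the highest, so Uma loses, pays nothing, and earns zero payoff.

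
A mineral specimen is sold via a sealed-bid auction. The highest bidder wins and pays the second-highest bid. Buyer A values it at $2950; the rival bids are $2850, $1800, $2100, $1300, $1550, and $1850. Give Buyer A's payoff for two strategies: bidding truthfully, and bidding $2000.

The highest competing bid is $2850.
Bidding truthfully at $2950: Buyer A has the top bid, wins, and pays the second-highest bid $2850. Payoff = $2950 − $2850 = $100.
Bidding $2000: the top bid is $2850 (a rival), so Buyer A loses. Payoff = $0.

(a) $100  (b) $0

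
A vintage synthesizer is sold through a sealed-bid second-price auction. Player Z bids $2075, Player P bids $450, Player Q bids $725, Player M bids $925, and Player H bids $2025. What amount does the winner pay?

The winner pays $2025.

Ordered from highest: Player Z $2075, then Player H $2025, then Player M $925, then Player Q $725, then Player P $450.
Player Z has the highest bid, so Player Z wins.
The second-highest bid is $2025, so that is what Player Z pays.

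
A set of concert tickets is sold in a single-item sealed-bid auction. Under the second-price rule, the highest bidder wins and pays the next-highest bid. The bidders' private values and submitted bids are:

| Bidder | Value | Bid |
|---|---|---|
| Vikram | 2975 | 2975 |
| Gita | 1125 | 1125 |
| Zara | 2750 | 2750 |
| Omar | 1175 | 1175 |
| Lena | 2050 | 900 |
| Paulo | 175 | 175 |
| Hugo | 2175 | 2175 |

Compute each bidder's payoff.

Vikram 225, Gita 0, Zara 0, Omar 0, Lena 0, Paulo 0, Hugo 0.

Bids in descending order: Vikram 2975 > Zara 2750 > Hugo 2175 > Omar 1175 > Gita 1125 > Lena 900 > Paulo 175.
Vikram has the top bid and wins; the price is the second-highest bid, 2750.
Vikram's payoff = 2975 − 2750 = 225. All other bidders lose, so their payoff is 0.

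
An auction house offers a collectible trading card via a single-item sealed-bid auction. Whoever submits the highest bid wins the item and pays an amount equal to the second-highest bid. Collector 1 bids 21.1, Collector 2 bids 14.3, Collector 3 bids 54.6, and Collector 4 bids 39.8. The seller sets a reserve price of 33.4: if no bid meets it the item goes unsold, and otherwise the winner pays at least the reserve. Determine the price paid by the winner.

39.8

Bids in descending order: Collector 3 54.6; Collector 4 39.8; Collector 1 21.1; Collector 2 14.3.
Collector 3 has the highest bid, so Collector 3 wins.
The second-highest bid is 39.8, which exceeds the reserve, so that sets the price.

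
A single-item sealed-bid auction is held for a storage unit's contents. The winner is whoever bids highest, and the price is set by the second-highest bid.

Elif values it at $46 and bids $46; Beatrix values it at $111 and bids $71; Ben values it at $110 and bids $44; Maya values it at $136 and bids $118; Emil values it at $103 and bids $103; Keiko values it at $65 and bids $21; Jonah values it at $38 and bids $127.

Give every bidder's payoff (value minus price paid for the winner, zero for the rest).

Payoffs: Elif $0, Beatrix $0, Ben $0, Maya $0, Emil $0, Keiko $0, Jonah -$80.

Bids in descending order: Jonah $127 > Maya $118 > Emil $103 > Beatrix $71 > Elif $46 > Ben $44 > Keiko $21.
Jonah has the top bid and wins; the price is the second-highest bid, $118.
Jonah's payoff = $38 − $118 = -$80. All other bidders lose, so their payoff is 0.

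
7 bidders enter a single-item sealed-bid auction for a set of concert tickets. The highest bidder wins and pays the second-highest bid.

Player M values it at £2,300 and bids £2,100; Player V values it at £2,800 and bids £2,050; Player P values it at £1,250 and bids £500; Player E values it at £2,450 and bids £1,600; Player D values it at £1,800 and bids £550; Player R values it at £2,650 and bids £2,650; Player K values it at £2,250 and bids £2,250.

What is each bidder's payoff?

Ordered from highest: Player R £2,650 > Player K £2,250 > Player M £2,100 > Player V £2,050 > Player E £1,600 > Player D £550 > Player P £500.
Player R has the top bid and wins; the price is the second-highest bid, £2,250.
Player R's payoff = £2,650 − £2,250 = £400. All other bidders lose, so their payoff is 0.

Player M £0, Player V £0, Player P £0, Player E £0, Player D £0, Player R £400, Player K £0.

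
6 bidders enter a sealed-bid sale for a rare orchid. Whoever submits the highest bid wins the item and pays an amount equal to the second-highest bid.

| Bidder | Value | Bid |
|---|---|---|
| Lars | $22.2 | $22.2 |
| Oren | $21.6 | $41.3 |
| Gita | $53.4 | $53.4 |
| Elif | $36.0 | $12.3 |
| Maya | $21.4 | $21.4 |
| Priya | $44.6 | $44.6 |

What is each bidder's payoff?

Ordered from highest: Gita $53.4 > Priya $44.6 > Oren $41.3 > Lars $22.2 > Maya $21.4 > Elif $12.3.
Gita has the top bid and wins; the price is the second-highest bid, $44.6.
Gita's payoff = $53.4 − $44.6 = $8.8. All other bidders lose, so their payoff is 0.

Payoffs: Lars $0.0, Oren $0.0, Gita $8.8, Elif $0.0, Maya $0.0, Priya $0.0.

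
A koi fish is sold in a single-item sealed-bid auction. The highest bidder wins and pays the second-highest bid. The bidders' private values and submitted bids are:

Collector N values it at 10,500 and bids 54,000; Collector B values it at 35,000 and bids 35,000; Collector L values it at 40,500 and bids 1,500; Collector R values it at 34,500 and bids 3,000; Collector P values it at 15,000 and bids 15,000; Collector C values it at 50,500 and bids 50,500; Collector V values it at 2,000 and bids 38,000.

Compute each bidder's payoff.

Bids in descending order: Collector N 54,000 > Collector C 50,500 > Collector V 38,000 > Collector B 35,000 > Collector P 15,000 > Collector R 3,000 > Collector L 1,500.
Collector N has the top bid and wins; the price is the second-highest bid, 50,500.
Collector N's payoff = 10,500 − 50,500 = -40,000. All other bidders lose, so their payoff is 0.

Collector N -40,000, Collector B 0, Collector L 0, Collector R 0, Collector P 0, Collector C 0, Collector V 0.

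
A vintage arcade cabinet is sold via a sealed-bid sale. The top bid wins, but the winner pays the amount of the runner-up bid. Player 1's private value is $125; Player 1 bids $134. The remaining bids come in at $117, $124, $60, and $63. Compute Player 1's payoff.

The bidder's payoff: $1.

Highest competing bid: $124.
Player 1's bid $134 is the highest overall, so Player 1 wins and pays the second-highest bid, $124.
Payoff = value − price = $125 − $124 = $1.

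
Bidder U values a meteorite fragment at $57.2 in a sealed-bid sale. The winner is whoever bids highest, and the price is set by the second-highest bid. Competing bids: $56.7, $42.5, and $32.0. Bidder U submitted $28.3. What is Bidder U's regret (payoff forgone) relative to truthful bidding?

$0.5

The highest competing bid is $56.7.
Bidding truthfully at $57.2: Bidder U has the top bid, wins, and pays the second-highest bid $56.7. Payoff = $57.2 − $56.7 = $0.5.
Bidding $28.3: the top bid is $56.7 (a rival), so Bidder U loses. Payoff = $0.0.
Regret = truthful payoff − actual payoff = $0.5 − $0.0 = $0.5.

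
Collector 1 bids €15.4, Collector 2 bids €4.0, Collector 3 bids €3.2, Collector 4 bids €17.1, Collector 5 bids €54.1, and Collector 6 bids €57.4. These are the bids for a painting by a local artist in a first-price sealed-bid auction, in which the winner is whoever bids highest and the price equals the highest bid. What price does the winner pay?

€57.4

Ordered from highest: Collector 6 €57.4, then Collector 5 €54.1, then Collector 4 €17.1, then Collector 1 €15.4, then Collector 2 €4.0, then Collector 3 €3.2.
Collector 6 is the highest bidder, so Collector 6 wins.
Under the first-price rule, the price is the highest bid: €57.4.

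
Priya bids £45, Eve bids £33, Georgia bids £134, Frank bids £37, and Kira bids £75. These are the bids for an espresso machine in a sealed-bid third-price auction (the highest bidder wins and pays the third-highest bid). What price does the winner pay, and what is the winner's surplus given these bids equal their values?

Sorted high to low: Georgia £134; Kira £75; Priya £45; Frank £37; Eve £33.
Georgia is the highest bidder, so Georgia wins.
Under the third-price rule, the price is the third-highest bid: £45.
Surplus = £134 − £45 = £89.

The winner pays £45 for a surplus of £89.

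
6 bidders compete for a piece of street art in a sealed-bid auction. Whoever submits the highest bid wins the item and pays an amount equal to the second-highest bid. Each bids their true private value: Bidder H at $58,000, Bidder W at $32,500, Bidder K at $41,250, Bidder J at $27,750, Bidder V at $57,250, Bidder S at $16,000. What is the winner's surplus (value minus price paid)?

Ordered from highest: Bidder H $58,000, then Bidder V $57,250, then Bidder K $41,250, then Bidder W $32,500, then Bidder J $27,750, then Bidder S $16,000.
Bidder H wins with the top bid and pays the second-highest, $57,250.
Surplus = $58,000 − $57,250 = $750.

Surplus = $750.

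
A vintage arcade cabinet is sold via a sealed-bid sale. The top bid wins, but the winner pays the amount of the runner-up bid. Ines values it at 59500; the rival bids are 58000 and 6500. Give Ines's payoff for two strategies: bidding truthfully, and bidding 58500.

Truthful: 1500; alternative: 1500.

The highest competing bid is 58000.
Bidding truthfully at 59500: Ines has the top bid, wins, and pays the second-highest bid 58000. Payoff = 59500 − 58000 = 1500.
Bidding 58500: Ines has the top bid, wins, and pays the second-highest bid 58000. Payoff = 59500 − 58000 = 1500.
The bid only affects whether you win, not the price — here both bids land on the same side of the top rival bid, so the deviation is payoff-neutral.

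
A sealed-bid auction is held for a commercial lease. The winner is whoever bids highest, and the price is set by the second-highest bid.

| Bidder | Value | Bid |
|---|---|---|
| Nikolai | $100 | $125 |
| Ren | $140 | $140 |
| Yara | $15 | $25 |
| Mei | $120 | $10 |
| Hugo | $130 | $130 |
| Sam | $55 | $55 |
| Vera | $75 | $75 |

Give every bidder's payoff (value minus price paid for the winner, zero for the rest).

Ordered from highest: Ren $140, then Hugo $130, then Nikolai $125, then Vera $75, then Sam $55, then Yara $25, then Mei $10.
Ren has the top bid and wins; the price is the second-highest bid, $130.
Ren's payoff = $140 − $130 = $10. All other bidders lose, so their payoff is 0.

Payoffs: Nikolai $0, Ren $10, Yara $0, Mei $0, Hugo $0, Sam $0, Vera $0.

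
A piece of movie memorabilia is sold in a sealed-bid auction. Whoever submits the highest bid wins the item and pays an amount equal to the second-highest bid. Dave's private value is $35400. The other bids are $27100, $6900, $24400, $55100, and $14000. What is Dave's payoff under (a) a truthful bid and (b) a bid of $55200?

The highest competing bid is $55100.
Bidding truthfully at $35400: the top bid is $55100 (a rival), so Dave loses. Payoff = $0.
Bidding $55200: Dave has the top bid, wins, and pays the second-highest bid $55100. Payoff = $35400 − $55100 = -$19700.
This is the dominant-strategy logic: truthful bidding weakly beats any alternative.

(a) $0  (b) -$19700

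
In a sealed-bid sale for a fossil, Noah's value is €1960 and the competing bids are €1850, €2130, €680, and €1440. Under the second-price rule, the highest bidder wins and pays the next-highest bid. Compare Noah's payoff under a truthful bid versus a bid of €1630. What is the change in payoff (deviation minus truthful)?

Change in payoff: €0.

The highest competing bid is €2130.
Bidding truthfully at €1960: the top bid is €2130 (a rival), so Noah loses. Payoff = €0.
Bidding €1630: the top bid is €2130 (a rival), so Noah loses. Payoff = €0.
Change = €0 − €0 = €0.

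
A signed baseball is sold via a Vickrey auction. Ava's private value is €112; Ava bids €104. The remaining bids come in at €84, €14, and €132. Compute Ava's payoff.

Highest competing bid: €132.
Ava's bid €104 is not the highest, so Ava loses, pays nothing, and earns zero payoff.

Ava's payoff: €0.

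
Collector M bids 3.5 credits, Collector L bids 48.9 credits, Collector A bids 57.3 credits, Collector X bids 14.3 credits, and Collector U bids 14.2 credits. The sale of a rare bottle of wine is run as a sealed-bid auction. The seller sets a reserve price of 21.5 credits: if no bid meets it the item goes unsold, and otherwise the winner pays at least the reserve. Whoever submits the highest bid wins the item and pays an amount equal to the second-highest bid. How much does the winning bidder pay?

The winner pays 48.9 credits.

Bids in descending order: Collector A 57.3 credits; Collector L 48.9 credits; Collector X 14.3 credits; Collector U 14.2 credits; Collector M 3.5 credits.
Collector A has the highest bid, so Collector A wins.
The second-highest bid is 48.9 credits, which exceeds the reserve, so that sets the price.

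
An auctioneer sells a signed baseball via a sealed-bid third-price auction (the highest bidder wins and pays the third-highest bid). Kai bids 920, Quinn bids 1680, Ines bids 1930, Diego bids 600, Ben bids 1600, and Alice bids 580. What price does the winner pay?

Bids in descending order: Ines 1930; Quinn 1680; Ben 1600; Kai 920; Diego 600; Alice 580.
Ines is the highest bidder, so Ines wins.
Under the third-price rule, the price is the third-highest bid: 1600.

The winner pays 1600.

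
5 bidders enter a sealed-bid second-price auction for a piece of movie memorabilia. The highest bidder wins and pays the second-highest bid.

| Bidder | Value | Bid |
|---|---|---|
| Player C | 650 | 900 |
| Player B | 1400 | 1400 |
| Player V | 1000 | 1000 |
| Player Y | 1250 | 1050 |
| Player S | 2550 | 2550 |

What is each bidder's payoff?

Payoffs: Player C 0, Player B 0, Player V 0, Player Y 0, Player S 1150.

Ordered from highest: Player S 2550 > Player B 1400 > Player Y 1050 > Player V 1000 > Player C 900.
Player S has the top bid and wins; the price is the second-highest bid, 1400.
Player S's payoff = 2550 − 1400 = 1150. All other bidders lose, so their payoff is 0.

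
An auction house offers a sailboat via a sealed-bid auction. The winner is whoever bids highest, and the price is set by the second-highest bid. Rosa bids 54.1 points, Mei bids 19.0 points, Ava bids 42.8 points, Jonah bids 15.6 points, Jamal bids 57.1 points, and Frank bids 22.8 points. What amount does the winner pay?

The winner pays 54.1 points.

Ordered from highest: Jamal 57.1 points; Rosa 54.1 points; Ava 42.8 points; Frank 22.8 points; Mei 19.0 points; Jonah 15.6 points.
Jamal has the highest bid, so Jamal wins.
The second-highest bid is 54.1 points, so that is what Jamal pays.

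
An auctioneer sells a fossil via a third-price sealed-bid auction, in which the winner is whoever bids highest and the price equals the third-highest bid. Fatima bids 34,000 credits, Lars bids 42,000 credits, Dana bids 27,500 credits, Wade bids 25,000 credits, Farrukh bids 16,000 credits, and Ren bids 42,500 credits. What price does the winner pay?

Ordered from highest: Ren 42,500 credits, then Lars 42,000 credits, then Fatima 34,000 credits, then Dana 27,500 credits, then Wade 25,000 credits, then Farrukh 16,000 credits.
Ren is the highest bidder, so Ren wins.
Under the third-price rule, the price is the third-highest bid: 34,000 credits.

Price paid: 34,000 credits.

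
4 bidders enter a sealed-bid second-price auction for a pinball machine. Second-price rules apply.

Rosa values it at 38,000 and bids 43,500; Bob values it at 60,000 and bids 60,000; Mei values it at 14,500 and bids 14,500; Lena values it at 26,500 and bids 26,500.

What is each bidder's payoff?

Payoffs: Rosa 0, Bob 16,500, Mei 0, Lena 0.

Bids in descending order: Bob 60,000; Rosa 43,500; Lena 26,500; Mei 14,500.
Bob has the top bid and wins; the price is the second-highest bid, 43,500.
Bob's payoff = 60,000 − 43,500 = 16,500. All other bidders lose, so their payoff is 0.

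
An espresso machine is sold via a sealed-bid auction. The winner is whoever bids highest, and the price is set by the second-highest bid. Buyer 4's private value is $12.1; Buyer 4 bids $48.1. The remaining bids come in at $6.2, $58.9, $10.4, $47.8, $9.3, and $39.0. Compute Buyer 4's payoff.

Highest competing bid: $58.9.
Buyer 4's bid $48.1 is not the highest, so Buyer 4 loses, pays nothing, and earns zero payoff.

$0.0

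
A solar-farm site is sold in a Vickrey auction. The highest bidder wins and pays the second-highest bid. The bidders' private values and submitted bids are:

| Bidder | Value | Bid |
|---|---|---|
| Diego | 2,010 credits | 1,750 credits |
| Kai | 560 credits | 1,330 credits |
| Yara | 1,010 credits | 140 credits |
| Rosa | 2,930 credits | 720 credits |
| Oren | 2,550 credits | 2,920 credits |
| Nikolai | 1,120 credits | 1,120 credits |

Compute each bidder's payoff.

Diego 0 credits, Kai 0 credits, Yara 0 credits, Rosa 0 credits, Oren 800 credits, Nikolai 0 credits.

Sorted high to low: Oren 2,920 credits, then Diego 1,750 credits, then Kai 1,330 credits, then Nikolai 1,120 credits, then Rosa 720 credits, then Yara 140 credits.
Oren has the top bid and wins; the price is the second-highest bid, 1,750 credits.
Oren's payoff = 2,550 credits − 1,750 credits = 800 credits. All other bidders lose, so their payoff is 0.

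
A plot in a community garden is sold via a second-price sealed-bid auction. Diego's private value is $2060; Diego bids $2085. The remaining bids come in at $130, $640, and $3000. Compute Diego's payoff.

$0

Highest competing bid: $3000.
Diego's bid $2085 is not the highest, so Diego loses, pays nothing, and earns zero payoff.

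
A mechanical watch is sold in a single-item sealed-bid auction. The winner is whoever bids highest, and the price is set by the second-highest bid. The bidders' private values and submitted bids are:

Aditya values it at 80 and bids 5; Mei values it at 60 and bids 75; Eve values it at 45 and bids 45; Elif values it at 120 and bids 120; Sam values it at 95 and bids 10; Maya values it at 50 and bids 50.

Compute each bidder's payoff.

Aditya 0, Mei 0, Eve 0, Elif 45, Sam 0, Maya 0.

Sorted high to low: Elif 120; Mei 75; Maya 50; Eve 45; Sam 10; Aditya 5.
Elif has the top bid and wins; the price is the second-highest bid, 75.
Elif's payoff = 120 − 75 = 45. All other bidders lose, so their payoff is 0.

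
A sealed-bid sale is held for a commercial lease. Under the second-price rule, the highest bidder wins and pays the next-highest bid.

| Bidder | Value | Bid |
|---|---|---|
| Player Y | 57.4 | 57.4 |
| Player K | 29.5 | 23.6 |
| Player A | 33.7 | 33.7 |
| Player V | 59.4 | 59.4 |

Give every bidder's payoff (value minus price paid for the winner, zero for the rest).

Payoffs: Player Y 0.0, Player K 0.0, Player A 0.0, Player V 2.0.

Bids in descending order: Player V 59.4 > Player Y 57.4 > Player A 33.7 > Player K 23.6.
Player V has the top bid and wins; the price is the second-highest bid, 57.4.
Player V's payoff = 59.4 − 57.4 = 2.0. All other bidders lose, so their payoff is 0.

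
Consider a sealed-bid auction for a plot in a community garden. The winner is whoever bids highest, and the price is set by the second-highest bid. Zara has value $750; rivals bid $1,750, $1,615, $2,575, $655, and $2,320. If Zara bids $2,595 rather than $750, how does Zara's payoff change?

Payoff change: -$1,825.

The highest competing bid is $2,575.
Bidding truthfully at $750: the top bid is $2,575 (a rival), so Zara loses. Payoff = $0.
Bidding $2,595: Zara has the top bid, wins, and pays the second-highest bid $2,575. Payoff = $750 − $2,575 = -$1,825.
Change = -$1,825 − $0 = -$1,825.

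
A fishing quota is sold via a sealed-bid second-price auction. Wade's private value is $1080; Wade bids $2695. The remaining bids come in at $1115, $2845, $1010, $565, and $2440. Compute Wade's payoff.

$0

Highest competing bid: $2845.
Wade's bid $2695 is not the highest, so Wade loses, pays nothing, and earns zero payoff.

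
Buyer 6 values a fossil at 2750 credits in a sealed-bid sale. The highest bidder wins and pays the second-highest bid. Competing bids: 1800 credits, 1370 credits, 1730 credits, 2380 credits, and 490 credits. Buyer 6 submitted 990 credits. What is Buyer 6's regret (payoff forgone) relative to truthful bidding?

The highest competing bid is 2380 credits.
Bidding truthfully at 2750 credits: Buyer 6 has the top bid, wins, and pays the second-highest bid 2380 credits. Payoff = 2750 credits − 2380 credits = 370 credits.
Bidding 990 credits: the top bid is 2380 credits (a rival), so Buyer 6 loses. Payoff = 0 credits.
Regret = truthful payoff − actual payoff = 370 credits − 0 credits = 370 credits.

Regret: 370 credits.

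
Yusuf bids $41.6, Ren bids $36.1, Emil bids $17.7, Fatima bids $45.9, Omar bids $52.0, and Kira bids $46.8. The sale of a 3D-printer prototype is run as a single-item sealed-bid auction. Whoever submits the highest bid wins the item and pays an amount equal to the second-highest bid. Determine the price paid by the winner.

The winner pays $46.8.

Ordered from highest: Omar $52.0, then Kira $46.8, then Fatima $45.9, then Yusuf $41.6, then Ren $36.1, then Emil $17.7.
Omar has the highest bid, so Omar wins.
The second-highest bid is $46.8, so that is what Omar pays.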